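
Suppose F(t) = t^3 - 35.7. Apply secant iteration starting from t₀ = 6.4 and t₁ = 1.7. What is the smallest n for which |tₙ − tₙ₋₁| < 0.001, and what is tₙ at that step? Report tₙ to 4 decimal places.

F(6.4) = 226.444000, F(1.7) = -30.787000
t₂ = 1.700000 − (-30.787000)·(-4.700000)/(-257.231000) = 2.262525;  |Δ| = 0.562525
F(2.262525) = -24.118089
t₃ = 2.262525 − (-24.118089)·(0.562525)/(6.668911) = 4.296895;  |Δ| = 2.034370
F(4.296895) = 43.634880
t₄ = 4.296895 − 43.634880·(2.034370)/(67.752969) = 2.986702;  |Δ| = 1.310193
F(2.986702) = -9.057466
t₅ = 2.986702 − (-9.057466)·(-1.310193)/(-52.692346) = 3.211915;  |Δ| = 0.225214
F(3.211915) = -2.564601
t₆ = 3.211915 − (-2.564601)·(0.225214)/(6.492866) = 3.300872;  |Δ| = 0.088957
F(3.300872) = 0.265487
t₇ = 3.300872 − 0.265487·(0.088957)/(2.830087) = 3.292527;  |Δ| = 0.008345
F(3.292527) = -0.006596
t₈ = 3.292527 − (-0.006596)·(-0.008345)/(-0.272083) = 3.292729;  |Δ| = 0.000202
|t₈ − t₇| = 0.000202 < 0.001

n = 8, tₙ = 3.2927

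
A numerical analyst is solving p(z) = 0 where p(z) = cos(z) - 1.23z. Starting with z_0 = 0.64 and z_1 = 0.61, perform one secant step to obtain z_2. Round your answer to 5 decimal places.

p(0.64) = 0.0148958, p(0.61) = 0.0693480
z_2 = 0.6100000 − 0.0693480·(0.6100000 − 0.6400000) / (0.0693480 − 0.0148958) = 0.6100000 − (-0.0020804)/(0.0544523) = 0.6482067

0.64821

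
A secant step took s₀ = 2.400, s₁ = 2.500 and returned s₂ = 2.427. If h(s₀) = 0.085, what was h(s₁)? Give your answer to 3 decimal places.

The secant line through (2.400, 0.085) and (2.500, h(s₁)) crosses zero at s₂ = 2.427.
So (2.400, 0.085), (2.500, h(s₁)), (2.427, 0) are collinear:
h(s₁) = 0.085 · (2.500 − 2.427) / (2.400 − 2.427) = 0.085 · (0.07300)/(-0.02700) = -0.22981

-0.230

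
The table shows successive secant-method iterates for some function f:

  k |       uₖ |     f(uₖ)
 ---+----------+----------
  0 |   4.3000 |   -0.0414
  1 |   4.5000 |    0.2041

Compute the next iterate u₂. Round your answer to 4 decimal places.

u₂ = 4.5000 − 0.2041·(4.5000 − 4.3000) / (0.2041 − (-0.0414))
   = 4.5000 − (0.040820)/(0.245500) = 4.333727

4.3337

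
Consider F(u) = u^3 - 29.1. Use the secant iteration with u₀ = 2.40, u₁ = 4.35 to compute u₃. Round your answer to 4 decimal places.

F(2.40) = -15.276000, F(4.35) = 53.212875
u₂ = 4.350000 − 53.212875·(4.350000 − 2.400000) / (53.212875 − (-15.276000)) = 4.350000 − (103.765106)/(68.488875) = 2.834935
F(2.834935) = -6.316037
u₃ = 2.834935 − (-6.316037)·(2.834935 − 4.350000) / (-6.316037 − 53.212875) = 2.834935 − (9.569208)/(-59.528912) = 2.995684

2.9957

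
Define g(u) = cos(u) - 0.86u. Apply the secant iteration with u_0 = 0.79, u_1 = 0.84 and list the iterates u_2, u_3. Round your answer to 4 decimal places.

0.8054, 0.8055

g(0.79) = 0.024445, g(0.84) = -0.054937
u_2 = 0.840000 − (-0.054937)·(0.840000 − 0.790000) / (-0.054937 − 0.024445) = 0.840000 − (-0.002747)/(-0.079382) = 0.805397
g(0.805397) = 0.000183
u_3 = 0.805397 − 0.000183·(0.805397 − 0.840000) / (0.000183 − (-0.054937)) = 0.805397 − (-0.000006)/(0.055120) = 0.805512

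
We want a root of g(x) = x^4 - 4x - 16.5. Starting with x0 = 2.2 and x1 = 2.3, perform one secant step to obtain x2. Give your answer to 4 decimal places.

g(2.2) = -1.874400, g(2.3) = 2.284100
x2 = 2.300000 − 2.284100·(2.300000 − 2.200000) / (2.284100 − (-1.874400)) = 2.300000 − (0.228410)/(4.158500) = 2.245074

2.2451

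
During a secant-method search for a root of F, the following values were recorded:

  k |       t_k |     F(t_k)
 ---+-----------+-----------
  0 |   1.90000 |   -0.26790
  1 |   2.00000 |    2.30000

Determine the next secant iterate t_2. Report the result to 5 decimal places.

1.91043

t_2 = 2.00000 − 2.30000·(2.00000 − 1.90000) / (2.30000 − (-0.26790))
   = 2.00000 − (0.2300000)/(2.5679000) = 1.9104326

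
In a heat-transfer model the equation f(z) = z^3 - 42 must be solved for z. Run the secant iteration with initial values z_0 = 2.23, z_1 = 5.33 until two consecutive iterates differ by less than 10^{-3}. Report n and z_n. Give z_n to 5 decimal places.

n = 7, z_n = 3.47603

f(2.23) = -30.9104330, f(5.33) = 109.4194370
z_2 = 5.3300000 − 109.4194370·(3.1000000)/(140.3298700) = 2.9128364;  |Δ| = 2.4171636
f(2.9128364) = -17.2857022
z_3 = 2.9128364 − (-17.2857022)·(-2.4171636)/(-126.7051392) = 3.2425971;  |Δ| = 0.3297607
f(3.2425971) = -7.9059220
z_4 = 3.2425971 − (-7.9059220)·(0.3297607)/(9.3797802) = 3.5205419;  |Δ| = 0.2779449
f(3.5205419) = 1.6343560
z_5 = 3.5205419 − 1.6343560·(0.2779449)/(9.5402780) = 3.4729269;  |Δ| = 0.0476151
f(3.4729269) = -0.1122607
z_6 = 3.4729269 − (-0.1122607)·(-0.0476151)/(-1.7466167) = 3.4759873;  |Δ| = 0.0030604
f(3.4759873) = -0.0014276
z_7 = 3.4759873 − (-0.0014276)·(0.0030604)/(0.1108331) = 3.4760267;  |Δ| = 0.0000394
|z_7 − z_6| = 0.0000394 < 10^{-3}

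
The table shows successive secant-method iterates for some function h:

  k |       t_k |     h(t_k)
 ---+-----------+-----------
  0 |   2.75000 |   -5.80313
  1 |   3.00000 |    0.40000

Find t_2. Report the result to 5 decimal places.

2.98388

t_2 = 3.00000 − 0.40000·(3.00000 − 2.75000) / (0.40000 − (-5.80313))
   = 3.00000 − (0.1000000)/(6.2031300) = 2.9838791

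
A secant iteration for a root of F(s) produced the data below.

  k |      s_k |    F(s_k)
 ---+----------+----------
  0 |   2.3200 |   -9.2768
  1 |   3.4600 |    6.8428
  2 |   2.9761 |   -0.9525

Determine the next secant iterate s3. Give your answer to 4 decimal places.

3.0352

s3 = 2.9761 − (-0.9525)·(2.9761 − 3.4600) / (-0.9525 − 6.8428)
   = 2.9761 − (0.460915)/(-7.795300) = 3.035227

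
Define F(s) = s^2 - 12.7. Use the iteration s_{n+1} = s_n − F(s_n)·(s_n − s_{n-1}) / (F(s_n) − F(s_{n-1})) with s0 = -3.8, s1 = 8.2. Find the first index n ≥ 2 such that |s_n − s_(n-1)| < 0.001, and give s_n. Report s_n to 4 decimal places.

n = 7, s_n = -3.5637

F(-3.8) = 1.740000, F(8.2) = 54.540000
s2 = 8.200000 − 54.540000·(12.000000)/(52.800000) = -4.195455;  |Δ| = 12.395455
F(-4.195455) = 4.901839
s3 = -4.195455 − 4.901839·(-12.395455)/(-49.638161) = -5.419523;  |Δ| = 1.224069
F(-5.419523) = 16.671232
s4 = -5.419523 − 16.671232·(-1.224069)/(11.769394) = -3.685642;  |Δ| = 1.733882
F(-3.685642) = 0.883955
s5 = -3.685642 − 0.883955·(1.733882)/(-15.787277) = -3.588559;  |Δ| = 0.097083
F(-3.588559) = 0.177755
s6 = -3.588559 − 0.177755·(0.097083)/(-0.706200) = -3.564123;  |Δ| = 0.024436
F(-3.564123) = 0.002969
s7 = -3.564123 − 0.002969·(0.024436)/(-0.174786) = -3.563707;  |Δ| = 0.000415
|s7 − s6| = 0.000415 < 0.001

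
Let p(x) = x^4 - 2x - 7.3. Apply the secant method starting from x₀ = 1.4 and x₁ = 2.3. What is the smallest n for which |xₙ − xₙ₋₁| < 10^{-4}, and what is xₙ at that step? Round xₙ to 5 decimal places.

n = 7, xₙ = 1.81855

p(1.4) = -6.2584000, p(2.3) = 16.0841000
x₂ = 2.3000000 − 16.0841000·(0.9000000)/(22.3425000) = 1.6521007;  |Δ| = 0.6478993
p(1.6521007) = -3.1543765
x₃ = 1.6521007 − (-3.1543765)·(-0.6478993)/(-19.2384765) = 1.7583315;  |Δ| = 0.1062308
p(1.7583315) = -1.2578710
x₄ = 1.7583315 − (-1.2578710)·(0.1062308)/(1.8965055) = 1.8287898;  |Δ| = 0.0704583
p(1.8287898) = 0.2279146
x₅ = 1.8287898 − 0.2279146·(0.0704583)/(1.4857857) = 1.8179817;  |Δ| = 0.0108081
p(1.8179817) = -0.0125577
x₆ = 1.8179817 − (-0.0125577)·(-0.0108081)/(-0.2404723) = 1.8185461;  |Δ| = 0.0005644
p(1.8185461) = -0.0001151
x₇ = 1.8185461 − (-0.0001151)·(0.0005644)/(0.0124426) = 1.8185514;  |Δ| = 0.0000052
|x₇ − x₆| = 0.0000052 < 10^{-4}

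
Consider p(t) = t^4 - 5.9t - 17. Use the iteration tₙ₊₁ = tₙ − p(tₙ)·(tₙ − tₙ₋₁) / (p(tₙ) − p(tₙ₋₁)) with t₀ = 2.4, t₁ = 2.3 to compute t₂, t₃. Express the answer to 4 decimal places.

2.3562, 2.3580

p(2.4) = 2.017600, p(2.3) = -2.585900
t₂ = 2.300000 − (-2.585900)·(2.300000 − 2.400000) / (-2.585900 − 2.017600) = 2.300000 − (0.258590)/(-4.603500) = 2.356172
p(2.356172) = -0.081724
t₃ = 2.356172 − (-0.081724)·(2.356172 − 2.300000) / (-0.081724 − (-2.585900)) = 2.356172 − (-0.004591)/(2.504176) = 2.358006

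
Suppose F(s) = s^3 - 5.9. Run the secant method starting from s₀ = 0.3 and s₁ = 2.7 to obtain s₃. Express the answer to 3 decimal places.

1.455

F(0.3) = -5.87300, F(2.7) = 13.78300
s₂ = 2.70000 − 13.78300·(2.70000 − 0.30000) / (13.78300 − (-5.87300)) = 2.70000 − (33.07920)/(19.65600) = 1.01709
F(1.01709) = -4.84784
s₃ = 1.01709 − (-4.84784)·(1.01709 − 2.70000) / (-4.84784 − 13.78300) = 1.01709 − (8.15845)/(-18.63084) = 1.45499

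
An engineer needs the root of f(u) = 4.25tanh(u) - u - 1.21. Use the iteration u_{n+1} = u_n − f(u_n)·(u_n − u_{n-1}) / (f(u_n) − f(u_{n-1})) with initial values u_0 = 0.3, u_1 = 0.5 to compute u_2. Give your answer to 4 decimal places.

f(0.3) = -0.271921, f(0.5) = 0.253998
u_2 = 0.500000 − 0.253998·(0.500000 − 0.300000) / (0.253998 − (-0.271921)) = 0.500000 − (0.050800)/(0.525919) = 0.403408

0.4034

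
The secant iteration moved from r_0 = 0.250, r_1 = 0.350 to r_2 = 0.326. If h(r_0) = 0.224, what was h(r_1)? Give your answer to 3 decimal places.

-0.071

The secant line through (0.250, 0.224) and (0.350, h(r_1)) crosses zero at r_2 = 0.326.
So (0.250, 0.224), (0.350, h(r_1)), (0.326, 0) are collinear:
h(r_1) = 0.224 · (0.350 − 0.326) / (0.250 − 0.326) = 0.224 · (0.02400)/(-0.07600) = -0.07074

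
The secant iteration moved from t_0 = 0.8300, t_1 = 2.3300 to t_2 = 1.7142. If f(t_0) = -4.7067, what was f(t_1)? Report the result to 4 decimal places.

The secant line through (0.8300, -4.7067) and (2.3300, f(t_1)) crosses zero at t_2 = 1.7142.
So (0.8300, -4.7067), (2.3300, f(t_1)), (1.7142, 0) are collinear:
f(t_1) = -4.7067 · (2.3300 − 1.7142) / (0.8300 − 1.7142) = -4.7067 · (0.615800)/(-0.884200) = 3.277975

3.2780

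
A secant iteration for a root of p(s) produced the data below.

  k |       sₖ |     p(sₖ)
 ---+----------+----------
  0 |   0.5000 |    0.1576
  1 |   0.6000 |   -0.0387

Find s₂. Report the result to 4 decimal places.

s₂ = 0.6000 − (-0.0387)·(0.6000 − 0.5000) / (-0.0387 − 0.1576)
   = 0.6000 − (-0.003870)/(-0.196300) = 0.580285

0.5803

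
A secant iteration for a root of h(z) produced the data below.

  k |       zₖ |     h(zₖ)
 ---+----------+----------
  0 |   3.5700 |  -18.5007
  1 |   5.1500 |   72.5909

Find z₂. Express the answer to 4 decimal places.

3.8909

z₂ = 5.1500 − 72.5909·(5.1500 − 3.5700) / (72.5909 − (-18.5007))
   = 5.1500 − (114.693622)/(91.091600) = 3.890898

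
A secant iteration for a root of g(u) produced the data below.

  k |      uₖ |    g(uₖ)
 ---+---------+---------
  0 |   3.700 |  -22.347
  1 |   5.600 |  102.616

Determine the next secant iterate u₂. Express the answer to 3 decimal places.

4.040

u₂ = 5.600 − 102.616·(5.600 − 3.700) / (102.616 − (-22.347))
   = 5.600 − (194.97040)/(124.96300) = 4.03977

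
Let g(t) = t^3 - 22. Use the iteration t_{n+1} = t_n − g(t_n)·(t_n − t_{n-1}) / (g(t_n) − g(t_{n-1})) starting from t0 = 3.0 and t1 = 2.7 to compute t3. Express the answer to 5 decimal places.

2.80230

g(3.0) = 5.0000000, g(2.7) = -2.3170000
t2 = 2.7000000 − (-2.3170000)·(2.7000000 − 3.0000000) / (-2.3170000 − 5.0000000) = 2.7000000 − (0.6951000)/(-7.3170000) = 2.7949979
g(2.7949979) = -0.1654382
t3 = 2.7949979 − (-0.1654382)·(2.7949979 − 2.7000000) / (-0.1654382 − (-2.3170000)) = 2.7949979 − (-0.0157163)/(2.1515618) = 2.8023025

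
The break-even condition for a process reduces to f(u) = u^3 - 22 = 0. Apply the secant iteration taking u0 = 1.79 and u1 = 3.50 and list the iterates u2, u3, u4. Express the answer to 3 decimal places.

2.539, 2.743, 2.808

f(1.79) = -16.26466, f(3.50) = 20.87500
u2 = 3.50000 − 20.87500·(3.50000 − 1.79000) / (20.87500 − (-16.26466)) = 3.50000 − (35.69625)/(37.13966) = 2.53886
f(2.53886) = -5.63491
u3 = 2.53886 − (-5.63491)·(2.53886 − 3.50000) / (-5.63491 − 20.87500) = 2.53886 − (5.41591)/(-26.50991) = 2.74316
f(2.74316) = -1.35788
u4 = 2.74316 − (-1.35788)·(2.74316 − 2.53886) / (-1.35788 − (-5.63491)) = 2.74316 − (-0.27741)/(4.27703) = 2.80802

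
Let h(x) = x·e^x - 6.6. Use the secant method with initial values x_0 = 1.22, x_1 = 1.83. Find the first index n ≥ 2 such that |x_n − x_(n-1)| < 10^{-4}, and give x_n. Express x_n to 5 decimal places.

n = 6, x_n = 1.48898

h(1.22) = -2.4676310, h(1.83) = 4.8080126
x_2 = 1.8300000 − 4.8080126·(0.6100000)/(7.2756436) = 1.4268896;  |Δ| = 0.4031104
h(1.4268896) = -0.6559748
x_3 = 1.4268896 − (-0.6559748)·(-0.4031104)/(-5.4639874) = 1.4752847;  |Δ| = 0.0483951
h(1.4752847) = -0.1496417
x_4 = 1.4752847 − (-0.1496417)·(0.0483951)/(0.5063331) = 1.4895874;  |Δ| = 0.0143027
h(1.4895874) = 0.0067149
x_5 = 1.4895874 − 0.0067149·(0.0143027)/(0.1563566) = 1.4889731;  |Δ| = 0.0006142
h(1.4889731) = -0.0000647
x_6 = 1.4889731 − (-0.0000647)·(-0.0006142)/(-0.0067796) = 1.4889790;  |Δ| = 0.0000059
|x_6 − x_5| = 0.0000059 < 10^{-4}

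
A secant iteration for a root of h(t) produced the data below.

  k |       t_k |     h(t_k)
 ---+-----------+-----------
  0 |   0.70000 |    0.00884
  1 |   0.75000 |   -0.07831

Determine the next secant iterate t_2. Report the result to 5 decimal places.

0.70507

t_2 = 0.75000 − (-0.07831)·(0.75000 − 0.70000) / (-0.07831 − 0.00884)
   = 0.75000 − (-0.0039155)/(-0.0871500) = 0.7050717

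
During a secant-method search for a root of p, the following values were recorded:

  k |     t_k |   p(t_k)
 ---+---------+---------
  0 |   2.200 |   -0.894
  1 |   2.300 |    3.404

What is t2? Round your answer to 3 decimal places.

t2 = 2.300 − 3.404·(2.300 − 2.200) / (3.404 − (-0.894))
   = 2.300 − (0.34040)/(4.29800) = 2.22080

2.221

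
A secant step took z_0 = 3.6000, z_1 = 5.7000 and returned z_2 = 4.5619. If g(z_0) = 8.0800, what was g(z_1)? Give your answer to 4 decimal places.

The secant line through (3.6000, 8.0800) and (5.7000, g(z_1)) crosses zero at z_2 = 4.5619.
So (3.6000, 8.0800), (5.7000, g(z_1)), (4.5619, 0) are collinear:
g(z_1) = 8.0800 · (5.7000 − 4.5619) / (3.6000 − 4.5619) = 8.0800 · (1.138100)/(-0.961900) = -9.560087

-9.5601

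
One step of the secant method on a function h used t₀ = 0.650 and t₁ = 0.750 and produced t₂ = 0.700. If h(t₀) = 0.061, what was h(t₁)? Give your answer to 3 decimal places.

-0.061

The secant line through (0.650, 0.061) and (0.750, h(t₁)) crosses zero at t₂ = 0.700.
So (0.650, 0.061), (0.750, h(t₁)), (0.700, 0) are collinear:
h(t₁) = 0.061 · (0.750 − 0.700) / (0.650 − 0.700) = 0.061 · (0.05000)/(-0.05000) = -0.06100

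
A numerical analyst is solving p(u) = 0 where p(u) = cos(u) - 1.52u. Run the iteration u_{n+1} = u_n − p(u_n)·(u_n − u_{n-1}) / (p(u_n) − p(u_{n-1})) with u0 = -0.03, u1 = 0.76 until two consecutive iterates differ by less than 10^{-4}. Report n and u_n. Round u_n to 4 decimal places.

p(-0.03) = 1.045150, p(0.76) = -0.430364
u2 = 0.760000 − (-0.430364)·(0.790000)/(-1.475514) = 0.529580;  |Δ| = 0.230420
p(0.529580) = 0.058057
u3 = 0.529580 − 0.058057·(-0.230420)/(0.488421) = 0.556970;  |Δ| = 0.027389
p(0.556970) = 0.002267
u4 = 0.556970 − 0.002267·(0.027389)/(-0.055790) = 0.558083;  |Δ| = 0.001113
p(0.558083) = -0.000014
u5 = 0.558083 − (-0.000014)·(0.001113)/(-0.002281) = 0.558076;  |Δ| = 0.000007
|u5 − u4| = 0.000007 < 10^{-4}

n = 5, u_n = 0.5581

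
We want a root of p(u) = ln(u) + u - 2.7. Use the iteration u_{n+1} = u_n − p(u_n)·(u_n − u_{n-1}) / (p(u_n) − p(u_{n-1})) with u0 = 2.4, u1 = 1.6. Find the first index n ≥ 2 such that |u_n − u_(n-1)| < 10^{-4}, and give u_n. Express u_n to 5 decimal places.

p(2.4) = 0.5754687, p(1.6) = -0.6299964
u2 = 1.6000000 − (-0.6299964)·(-0.8000000)/(-1.2054651) = 2.0180935;  |Δ| = 0.4180935
p(2.0180935) = 0.0202467
u3 = 2.0180935 − 0.0202467·(0.4180935)/(0.6502431) = 2.0050752;  |Δ| = 0.0130182
p(2.0050752) = 0.0007568
u4 = 2.0050752 − 0.0007568·(-0.0130182)/(-0.0194899) = 2.0045697;  |Δ| = 0.0005055
p(2.0045697) = -0.0000008
u5 = 2.0045697 − (-0.0000008)·(-0.0005055)/(-0.0007577) = 2.0045703;  |Δ| = 0.0000006
|u5 − u4| = 0.0000006 < 10^{-4}

n = 5, u_n = 2.00457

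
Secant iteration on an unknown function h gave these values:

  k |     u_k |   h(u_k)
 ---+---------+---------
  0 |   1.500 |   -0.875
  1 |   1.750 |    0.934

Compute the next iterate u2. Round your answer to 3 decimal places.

1.621

u2 = 1.750 − 0.934·(1.750 − 1.500) / (0.934 − (-0.875))
   = 1.750 − (0.23350)/(1.80900) = 1.62092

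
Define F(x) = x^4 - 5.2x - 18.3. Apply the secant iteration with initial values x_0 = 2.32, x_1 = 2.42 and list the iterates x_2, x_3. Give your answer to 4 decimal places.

F(2.32) = -1.393770, F(2.42) = 3.413421
x_2 = 2.420000 − 3.413421·(2.420000 − 2.320000) / (3.413421 − (-1.393770)) = 2.420000 − (0.341342)/(4.807191) = 2.348993
F(2.348993) = -0.068978
x_3 = 2.348993 − (-0.068978)·(2.348993 − 2.420000) / (-0.068978 − 3.413421) = 2.348993 − (0.004898)/(-3.482399) = 2.350400

2.3490, 2.3504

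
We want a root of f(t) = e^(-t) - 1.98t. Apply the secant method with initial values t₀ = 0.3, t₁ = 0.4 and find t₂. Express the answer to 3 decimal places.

0.355

f(0.3) = 0.14682, f(0.4) = -0.12168
t₂ = 0.40000 − (-0.12168)·(0.40000 − 0.30000) / (-0.12168 − 0.14682) = 0.40000 − (-0.01217)/(-0.26850) = 0.35468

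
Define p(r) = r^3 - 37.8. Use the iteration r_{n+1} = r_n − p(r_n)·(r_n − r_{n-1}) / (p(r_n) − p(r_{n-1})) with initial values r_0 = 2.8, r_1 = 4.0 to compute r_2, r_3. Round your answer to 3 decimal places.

3.252, 3.338

p(2.8) = -15.84800, p(4.0) = 26.20000
r_2 = 4.00000 − 26.20000·(4.00000 − 2.80000) / (26.20000 − (-15.84800)) = 4.00000 − (31.44000)/(42.04800) = 3.25228
p(3.25228) = -3.39948
r_3 = 3.25228 − (-3.39948)·(3.25228 − 4.00000) / (-3.39948 − 26.20000) = 3.25228 − (2.54185)/(-29.59948) = 3.33816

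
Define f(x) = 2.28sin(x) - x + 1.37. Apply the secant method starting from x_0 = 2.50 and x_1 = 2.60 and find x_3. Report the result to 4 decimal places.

f(2.50) = 0.234516, f(2.60) = -0.054657
x_2 = 2.600000 − (-0.054657)·(2.600000 − 2.500000) / (-0.054657 − 0.234516) = 2.600000 − (-0.005466)/(-0.289173) = 2.581099
f(2.581099) = 0.000959
x_3 = 2.581099 − 0.000959·(2.581099 − 2.600000) / (0.000959 − (-0.054657)) = 2.581099 − (-0.000018)/(0.055616) = 2.581425

2.5814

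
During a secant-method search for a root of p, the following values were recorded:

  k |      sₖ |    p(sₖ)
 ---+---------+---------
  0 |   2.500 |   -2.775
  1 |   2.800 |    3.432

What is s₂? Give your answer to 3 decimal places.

s₂ = 2.800 − 3.432·(2.800 − 2.500) / (3.432 − (-2.775))
   = 2.800 − (1.02960)/(6.20700) = 2.63412

2.634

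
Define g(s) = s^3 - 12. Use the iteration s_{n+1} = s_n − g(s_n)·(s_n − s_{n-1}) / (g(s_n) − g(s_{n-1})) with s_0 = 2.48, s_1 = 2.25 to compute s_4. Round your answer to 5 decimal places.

g(2.48) = 3.2529920, g(2.25) = -0.6093750
s_2 = 2.2500000 − (-0.6093750)·(2.2500000 − 2.4800000) / (-0.6093750 − 3.2529920) = 2.2500000 − (0.1401562)/(-3.8623670) = 2.2862877
g(2.2862877) = -0.0493201
s_3 = 2.2862877 − (-0.0493201)·(2.2862877 − 2.2500000) / (-0.0493201 − (-0.6093750)) = 2.2862877 − (-0.0017897)/(0.5600549) = 2.2894833
g(2.2894833) = 0.0008612
s_4 = 2.2894833 − 0.0008612·(2.2894833 − 2.2862877) / (0.0008612 − (-0.0493201)) = 2.2894833 − (0.0000028)/(0.0501813) = 2.2894284

2.28943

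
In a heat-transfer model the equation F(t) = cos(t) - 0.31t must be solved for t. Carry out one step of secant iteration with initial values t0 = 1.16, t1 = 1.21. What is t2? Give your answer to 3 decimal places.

1.192

F(1.16) = 0.03974, F(1.21) = -0.02208
t2 = 1.21000 − (-0.02208)·(1.21000 − 1.16000) / (-0.02208 − 0.03974) = 1.21000 − (-0.00110)/(-0.06182) = 1.19214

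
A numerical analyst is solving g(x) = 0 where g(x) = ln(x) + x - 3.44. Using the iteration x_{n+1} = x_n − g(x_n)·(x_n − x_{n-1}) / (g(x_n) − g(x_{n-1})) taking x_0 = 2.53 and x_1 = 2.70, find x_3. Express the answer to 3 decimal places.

g(2.53) = 0.01822, g(2.70) = 0.25325
x_2 = 2.70000 − 0.25325·(2.70000 − 2.53000) / (0.25325 − 0.01822) = 2.70000 − (0.04305)/(0.23503) = 2.51682
g(2.51682) = -0.00018
x_3 = 2.51682 − (-0.00018)·(2.51682 − 2.70000) / (-0.00018 − 0.25325) = 2.51682 − (0.00003)/(-0.25343) = 2.51695

2.517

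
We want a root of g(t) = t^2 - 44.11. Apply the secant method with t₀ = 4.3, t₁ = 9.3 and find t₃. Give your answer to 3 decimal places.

g(4.3) = -25.62000, g(9.3) = 42.38000
t₂ = 9.30000 − 42.38000·(9.30000 − 4.30000) / (42.38000 − (-25.62000)) = 9.30000 − (211.90000)/(68.00000) = 6.18382
g(6.18382) = -5.87033
t₃ = 6.18382 − (-5.87033)·(6.18382 − 9.30000) / (-5.87033 − 42.38000) = 6.18382 − (18.29297)/(-48.25033) = 6.56295

6.563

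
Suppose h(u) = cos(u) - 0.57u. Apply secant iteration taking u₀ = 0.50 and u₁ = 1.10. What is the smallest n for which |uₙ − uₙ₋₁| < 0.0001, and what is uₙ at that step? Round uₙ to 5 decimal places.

n = 5, uₙ = 0.97887

h(0.50) = 0.5925826, h(1.10) = -0.1734039
u₂ = 1.1000000 − (-0.1734039)·(0.6000000)/(-0.7659864) = 0.9641721;  |Δ| = 0.1358279
h(0.9641721) = 0.0205192
u₃ = 0.9641721 − 0.0205192·(-0.1358279)/(0.1939230) = 0.9785442;  |Δ| = 0.0143721
h(0.9785442) = 0.0004609
u₄ = 0.9785442 − 0.0004609·(0.0143721)/(-0.0200583) = 0.9788744;  |Δ| = 0.0003302
h(0.9788744) = -0.0000014
u₅ = 0.9788744 − (-0.0000014)·(0.0003302)/(-0.0004622) = 0.9788734;  |Δ| = 0.0000010
|u₅ − u₄| = 0.0000010 < 0.0001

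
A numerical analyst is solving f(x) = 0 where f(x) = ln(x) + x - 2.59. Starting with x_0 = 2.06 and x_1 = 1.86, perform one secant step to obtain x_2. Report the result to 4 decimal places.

1.9324

f(2.06) = 0.192706, f(1.86) = -0.109424
x_2 = 1.860000 − (-0.109424)·(1.860000 − 2.060000) / (-0.109424 − 0.192706) = 1.860000 − (0.021885)/(-0.302129) = 1.932435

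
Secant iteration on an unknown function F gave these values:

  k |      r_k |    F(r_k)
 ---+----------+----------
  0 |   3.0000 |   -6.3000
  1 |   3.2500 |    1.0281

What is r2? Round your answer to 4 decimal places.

3.2149

r2 = 3.2500 − 1.0281·(3.2500 − 3.0000) / (1.0281 − (-6.3000))
   = 3.2500 − (0.257025)/(7.328100) = 3.214926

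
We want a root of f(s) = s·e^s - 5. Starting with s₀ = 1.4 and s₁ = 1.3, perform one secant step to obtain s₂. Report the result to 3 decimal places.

f(1.4) = 0.67728, f(1.3) = -0.22991
s₂ = 1.30000 − (-0.22991)·(1.30000 − 1.40000) / (-0.22991 − 0.67728) = 1.30000 − (0.02299)/(-0.90719) = 1.32534

1.325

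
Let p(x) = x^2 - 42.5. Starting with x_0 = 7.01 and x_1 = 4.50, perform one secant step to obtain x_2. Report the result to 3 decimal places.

6.433

p(7.01) = 6.64010, p(4.50) = -22.25000
x_2 = 4.50000 − (-22.25000)·(4.50000 − 7.01000) / (-22.25000 − 6.64010) = 4.50000 − (55.84750)/(-28.89010) = 6.43310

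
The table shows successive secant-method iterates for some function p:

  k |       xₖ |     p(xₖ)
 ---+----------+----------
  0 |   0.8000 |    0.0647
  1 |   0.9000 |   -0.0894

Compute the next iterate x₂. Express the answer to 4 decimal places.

0.8420

x₂ = 0.9000 − (-0.0894)·(0.9000 − 0.8000) / (-0.0894 − 0.0647)
   = 0.9000 − (-0.008940)/(-0.154100) = 0.841986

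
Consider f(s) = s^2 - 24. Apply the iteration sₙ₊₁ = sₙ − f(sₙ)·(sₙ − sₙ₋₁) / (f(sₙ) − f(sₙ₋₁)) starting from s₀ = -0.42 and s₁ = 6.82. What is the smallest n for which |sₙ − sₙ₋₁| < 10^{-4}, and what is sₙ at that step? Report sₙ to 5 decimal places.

f(-0.42) = -23.8236000, f(6.82) = 22.5124000
s₂ = 6.8200000 − 22.5124000·(7.2400000)/(46.3360000) = 3.3024375;  |Δ| = 3.5175625
f(3.3024375) = -13.0939066
s₃ = 3.3024375 − (-13.0939066)·(-3.5175625)/(-35.6063066) = 4.5959902;  |Δ| = 1.2935527
f(4.5959902) = -2.8768739
s₄ = 4.5959902 − (-2.8768739)·(1.2935527)/(10.2170327) = 4.9602240;  |Δ| = 0.3642337
f(4.9602240) = 0.6038218
s₅ = 4.9602240 − 0.6038218·(0.3642337)/(3.4806957) = 4.8970377;  |Δ| = 0.0631863
f(4.8970377) = -0.0190221
s₆ = 4.8970377 − (-0.0190221)·(-0.0631863)/(-0.6228438) = 4.8989674;  |Δ| = 0.0019298
f(4.8989674) = -0.0001182
s₇ = 4.8989674 − (-0.0001182)·(0.0019298)/(0.0189039) = 4.8989795;  |Δ| = 0.0000121
|s₇ − s₆| = 0.0000121 < 10^{-4}

n = 7, sₙ = 4.89898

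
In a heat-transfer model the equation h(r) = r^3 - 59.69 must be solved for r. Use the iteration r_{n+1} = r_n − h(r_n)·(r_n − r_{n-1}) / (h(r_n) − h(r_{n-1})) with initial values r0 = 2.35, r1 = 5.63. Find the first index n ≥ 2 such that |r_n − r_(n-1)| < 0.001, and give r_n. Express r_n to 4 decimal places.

n = 7, r_n = 3.9081

h(2.35) = -46.712125, h(5.63) = 118.763547
r2 = 5.630000 − 118.763547·(3.280000)/(165.475672) = 3.275911;  |Δ| = 2.354089
h(3.275911) = -24.534252
r3 = 3.275911 − (-24.534252)·(-2.354089)/(-143.297799) = 3.678959;  |Δ| = 0.403047
h(3.678959) = -9.896266
r4 = 3.678959 − (-9.896266)·(0.403047)/(14.637986) = 3.951446;  |Δ| = 0.272487
h(3.951446) = 2.007576
r5 = 3.951446 − 2.007576·(0.272487)/(11.903842) = 3.905491;  |Δ| = 0.045955
h(3.905491) = -0.120092
r6 = 3.905491 − (-0.120092)·(-0.045955)/(-2.127667) = 3.908085;  |Δ| = 0.002594
h(3.908085) = -0.001323
r7 = 3.908085 − (-0.001323)·(0.002594)/(0.118768) = 3.908114;  |Δ| = 0.000029
|r7 − r6| = 0.000029 < 0.001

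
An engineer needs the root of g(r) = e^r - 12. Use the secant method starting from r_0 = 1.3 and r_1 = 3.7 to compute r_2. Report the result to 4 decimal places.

1.8436

g(1.3) = -8.330703, g(3.7) = 28.447304
r_2 = 3.700000 − 28.447304·(3.700000 − 1.300000) / (28.447304 − (-8.330703)) = 3.700000 − (68.273530)/(36.778008) = 1.843632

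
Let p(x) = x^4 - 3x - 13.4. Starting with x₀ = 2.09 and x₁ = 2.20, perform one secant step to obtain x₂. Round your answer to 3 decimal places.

2.106

p(2.09) = -0.58970, p(2.20) = 3.42560
x₂ = 2.20000 − 3.42560·(2.20000 − 2.09000) / (3.42560 − (-0.58970)) = 2.20000 − (0.37682)/(4.01530) = 2.10616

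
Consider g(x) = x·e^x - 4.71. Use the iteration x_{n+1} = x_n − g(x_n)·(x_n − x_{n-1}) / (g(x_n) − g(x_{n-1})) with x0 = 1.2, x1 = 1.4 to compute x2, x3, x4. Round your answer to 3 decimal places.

1.286, 1.292, 1.293

g(1.2) = -0.72586, g(1.4) = 0.96728
x2 = 1.40000 − 0.96728·(1.40000 − 1.20000) / (0.96728 − (-0.72586)) = 1.40000 − (0.19346)/(1.69314) = 1.28574
g(1.28574) = -0.05903
x3 = 1.28574 − (-0.05903)·(1.28574 − 1.40000) / (-0.05903 − 0.96728) = 1.28574 − (0.00674)/(-1.02631) = 1.29231
g(1.29231) = -0.00443
x4 = 1.29231 − (-0.00443)·(1.29231 − 1.28574) / (-0.00443 − (-0.05903)) = 1.29231 − (-0.00003)/(0.05459) = 1.29285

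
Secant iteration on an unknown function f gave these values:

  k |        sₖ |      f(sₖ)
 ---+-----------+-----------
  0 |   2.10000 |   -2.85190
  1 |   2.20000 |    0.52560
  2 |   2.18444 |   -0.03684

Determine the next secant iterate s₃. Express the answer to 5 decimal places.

2.18546

s₃ = 2.18444 − (-0.03684)·(2.18444 − 2.20000) / (-0.03684 − 0.52560)
   = 2.18444 − (0.0005732)/(-0.5624400) = 2.1854592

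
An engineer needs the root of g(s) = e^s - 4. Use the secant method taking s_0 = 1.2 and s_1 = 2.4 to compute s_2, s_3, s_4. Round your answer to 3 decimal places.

g(1.2) = -0.67988, g(2.4) = 7.02318
s_2 = 2.40000 − 7.02318·(2.40000 − 1.20000) / (7.02318 − (-0.67988)) = 2.40000 − (8.42781)/(7.70306) = 1.30591
g(1.30591) = -0.30894
s_3 = 1.30591 − (-0.30894)·(1.30591 − 2.40000) / (-0.30894 − 7.02318) = 1.30591 − (0.33801)/(-7.33212) = 1.35201
g(1.35201) = -0.13480
s_4 = 1.35201 − (-0.13480)·(1.35201 − 1.30591) / (-0.13480 − (-0.30894)) = 1.35201 − (-0.00621)/(0.17414) = 1.38770

1.306, 1.352, 1.388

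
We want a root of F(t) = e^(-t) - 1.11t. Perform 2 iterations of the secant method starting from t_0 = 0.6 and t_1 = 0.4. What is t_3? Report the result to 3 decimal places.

0.530

F(0.6) = -0.11719, F(0.4) = 0.22632
t_2 = 0.40000 − 0.22632·(0.40000 − 0.60000) / (0.22632 − (-0.11719)) = 0.40000 − (-0.04526)/(0.34351) = 0.53177
F(0.53177) = -0.00270
t_3 = 0.53177 − (-0.00270)·(0.53177 − 0.40000) / (-0.00270 − 0.22632) = 0.53177 − (-0.00036)/(-0.22902) = 0.53022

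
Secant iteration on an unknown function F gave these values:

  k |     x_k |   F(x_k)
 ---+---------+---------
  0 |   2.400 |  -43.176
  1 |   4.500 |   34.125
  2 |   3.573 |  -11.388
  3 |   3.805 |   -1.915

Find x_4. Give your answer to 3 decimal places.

3.852

x_4 = 3.805 − (-1.915)·(3.805 − 3.573) / (-1.915 − (-11.388))
   = 3.805 − (-0.44428)/(9.47300) = 3.85190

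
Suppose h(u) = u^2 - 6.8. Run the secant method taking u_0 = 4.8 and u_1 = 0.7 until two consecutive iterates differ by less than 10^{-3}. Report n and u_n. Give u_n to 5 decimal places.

h(4.8) = 16.2400000, h(0.7) = -6.3100000
u_2 = 0.7000000 − (-6.3100000)·(-4.1000000)/(-22.5500000) = 1.8472727;  |Δ| = 1.1472727
h(1.8472727) = -3.3875835
u_3 = 1.8472727 − (-3.3875835)·(1.1472727)/(2.9224165) = 3.1771592;  |Δ| = 1.3298864
h(3.1771592) = 3.2943404
u_4 = 3.1771592 − 3.2943404·(1.3298864)/(6.6819239) = 2.5214949;  |Δ| = 0.6556643
h(2.5214949) = -0.4420634
u_5 = 2.5214949 − (-0.4420634)·(-0.6556643)/(-3.7364038) = 2.5990682;  |Δ| = 0.0775733
h(2.5990682) = -0.0448444
u_6 = 2.5990682 − (-0.0448444)·(0.0775733)/(0.3972190) = 2.6078259;  |Δ| = 0.0087577
h(2.6078259) = 0.0007561
u_7 = 2.6078259 − 0.0007561·(0.0087577)/(0.0456005) = 2.6076807;  |Δ| = 0.0001452
|u_7 − u_6| = 0.0001452 < 10^{-3}

n = 7, u_n = 2.60768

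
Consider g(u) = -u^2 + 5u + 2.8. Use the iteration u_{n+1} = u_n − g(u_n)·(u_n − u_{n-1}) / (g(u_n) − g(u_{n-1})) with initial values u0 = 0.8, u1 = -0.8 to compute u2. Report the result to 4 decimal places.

-0.4320

g(0.8) = 6.160000, g(-0.8) = -1.840000
u2 = -0.800000 − (-1.840000)·(-0.800000 − 0.800000) / (-1.840000 − 6.160000) = -0.800000 − (2.944000)/(-8.000000) = -0.432000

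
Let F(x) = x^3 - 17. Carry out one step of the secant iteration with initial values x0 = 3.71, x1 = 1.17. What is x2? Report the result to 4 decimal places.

F(3.71) = 34.064811, F(1.17) = -15.398387
x2 = 1.170000 − (-15.398387)·(1.170000 − 3.710000) / (-15.398387 − 34.064811) = 1.170000 − (39.111903)/(-49.463198) = 1.960727

1.9607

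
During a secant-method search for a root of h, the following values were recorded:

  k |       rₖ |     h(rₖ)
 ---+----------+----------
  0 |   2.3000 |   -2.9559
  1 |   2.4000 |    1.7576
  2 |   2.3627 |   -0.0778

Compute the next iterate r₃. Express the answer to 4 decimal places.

r₃ = 2.3627 − (-0.0778)·(2.3627 − 2.4000) / (-0.0778 − 1.7576)
   = 2.3627 − (0.002902)/(-1.835400) = 2.364281

2.3643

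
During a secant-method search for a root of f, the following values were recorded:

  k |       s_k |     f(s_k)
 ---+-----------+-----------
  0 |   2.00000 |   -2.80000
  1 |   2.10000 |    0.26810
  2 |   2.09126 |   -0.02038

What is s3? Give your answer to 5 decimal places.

2.09188

s3 = 2.09126 − (-0.02038)·(2.09126 − 2.10000) / (-0.02038 − 0.26810)
   = 2.09126 − (0.0001781)/(-0.2884800) = 2.0918774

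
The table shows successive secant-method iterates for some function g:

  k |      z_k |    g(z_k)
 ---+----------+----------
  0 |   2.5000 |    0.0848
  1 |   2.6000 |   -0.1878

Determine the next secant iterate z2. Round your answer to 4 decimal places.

z2 = 2.6000 − (-0.1878)·(2.6000 − 2.5000) / (-0.1878 − 0.0848)
   = 2.6000 − (-0.018780)/(-0.272600) = 2.531108

2.5311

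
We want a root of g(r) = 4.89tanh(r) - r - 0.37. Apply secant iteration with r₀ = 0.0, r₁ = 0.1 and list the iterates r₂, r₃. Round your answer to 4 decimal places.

0.0955, 0.0955

g(0.0) = -0.370000, g(0.1) = 0.017376
r₂ = 0.100000 − 0.017376·(0.100000 − 0.000000) / (0.017376 − (-0.370000)) = 0.100000 − (0.001738)/(0.387376) = 0.095514
g(0.095514) = 0.000136
r₃ = 0.095514 − 0.000136·(0.095514 − 0.100000) / (0.000136 − 0.017376) = 0.095514 − (-0.000001)/(-0.017241) = 0.095479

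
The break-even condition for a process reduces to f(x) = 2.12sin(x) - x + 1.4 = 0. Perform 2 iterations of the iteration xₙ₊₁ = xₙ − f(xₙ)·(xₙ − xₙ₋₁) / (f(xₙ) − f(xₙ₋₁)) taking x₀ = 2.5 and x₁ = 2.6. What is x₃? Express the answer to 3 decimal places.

2.562

f(2.5) = 0.16876, f(2.6) = -0.10714
x₂ = 2.60000 − (-0.10714)·(2.60000 − 2.50000) / (-0.10714 − 0.16876) = 2.60000 − (-0.01071)/(-0.27590) = 2.56117
f(2.56117) = 0.00140
x₃ = 2.56117 − 0.00140·(2.56117 − 2.60000) / (0.00140 − (-0.10714)) = 2.56117 − (-0.00005)/(0.10853) = 2.56167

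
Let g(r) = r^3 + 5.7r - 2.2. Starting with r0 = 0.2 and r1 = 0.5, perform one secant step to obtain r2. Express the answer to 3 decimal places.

g(0.2) = -1.05200, g(0.5) = 0.77500
r2 = 0.50000 − 0.77500·(0.50000 − 0.20000) / (0.77500 − (-1.05200)) = 0.50000 − (0.23250)/(1.82700) = 0.37274

0.373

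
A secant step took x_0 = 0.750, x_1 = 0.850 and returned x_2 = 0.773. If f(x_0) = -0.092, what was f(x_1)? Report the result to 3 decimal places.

The secant line through (0.750, -0.092) and (0.850, f(x_1)) crosses zero at x_2 = 0.773.
So (0.750, -0.092), (0.850, f(x_1)), (0.773, 0) are collinear:
f(x_1) = -0.092 · (0.850 − 0.773) / (0.750 − 0.773) = -0.092 · (0.07700)/(-0.02300) = 0.30800

0.308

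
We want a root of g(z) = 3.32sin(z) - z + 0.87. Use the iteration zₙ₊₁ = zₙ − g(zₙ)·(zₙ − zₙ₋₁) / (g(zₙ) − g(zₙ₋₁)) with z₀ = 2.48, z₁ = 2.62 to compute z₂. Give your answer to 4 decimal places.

g(2.48) = 0.429723, g(2.62) = -0.095771
z₂ = 2.620000 − (-0.095771)·(2.620000 − 2.480000) / (-0.095771 − 0.429723) = 2.620000 − (-0.013408)/(-0.525494) = 2.594485

2.5945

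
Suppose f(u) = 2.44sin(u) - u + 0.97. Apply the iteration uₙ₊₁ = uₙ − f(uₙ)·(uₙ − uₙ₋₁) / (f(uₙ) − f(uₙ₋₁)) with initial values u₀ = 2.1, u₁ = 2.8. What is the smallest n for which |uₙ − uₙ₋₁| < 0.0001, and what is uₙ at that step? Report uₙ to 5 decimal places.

n = 5, uₙ = 2.47626

f(2.1) = 0.9762309, f(2.8) = -1.0126289
u₂ = 2.8000000 − (-1.0126289)·(0.7000000)/(-1.9888598) = 2.4435947;  |Δ| = 0.3564053
f(2.4435947) = 0.0945572
u₃ = 2.4435947 − 0.0945572·(-0.3564053)/(1.1071861) = 2.4740328;  |Δ| = 0.0304381
f(2.4740328) = 0.0065017
u₄ = 2.4740328 − 0.0065017·(0.0304381)/(-0.0880555) = 2.4762802;  |Δ| = 0.0022474
f(2.4762802) = -0.0000561
u₅ = 2.4762802 − (-0.0000561)·(0.0022474)/(-0.0065578) = 2.4762610;  |Δ| = 0.0000192
|u₅ − u₄| = 0.0000192 < 0.0001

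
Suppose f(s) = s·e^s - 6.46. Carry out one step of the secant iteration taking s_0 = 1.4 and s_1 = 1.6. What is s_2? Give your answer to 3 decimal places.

f(1.4) = -0.78272, f(1.6) = 1.46485
s_2 = 1.60000 − 1.46485·(1.60000 − 1.40000) / (1.46485 − (-0.78272)) = 1.60000 − (0.29297)/(2.24757) = 1.46965

1.470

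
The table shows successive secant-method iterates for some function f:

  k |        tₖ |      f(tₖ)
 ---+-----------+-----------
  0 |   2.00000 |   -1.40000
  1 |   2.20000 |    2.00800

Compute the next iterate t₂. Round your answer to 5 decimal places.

2.08216

t₂ = 2.20000 − 2.00800·(2.20000 − 2.00000) / (2.00800 − (-1.40000))
   = 2.20000 − (0.4016000)/(3.4080000) = 2.0821596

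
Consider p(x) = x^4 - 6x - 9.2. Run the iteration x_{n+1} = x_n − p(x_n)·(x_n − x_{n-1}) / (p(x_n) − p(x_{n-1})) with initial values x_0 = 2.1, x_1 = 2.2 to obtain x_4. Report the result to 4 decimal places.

2.1713

p(2.1) = -2.351900, p(2.2) = 1.025600
x_2 = 2.200000 − 1.025600·(2.200000 − 2.100000) / (1.025600 − (-2.351900)) = 2.200000 − (0.102560)/(3.377500) = 2.169634
p(2.169634) = -0.059009
x_3 = 2.169634 − (-0.059009)·(2.169634 − 2.200000) / (-0.059009 − 1.025600) = 2.169634 − (0.001792)/(-1.084609) = 2.171286
p(2.171286) = -0.001353
x_4 = 2.171286 − (-0.001353)·(2.171286 − 2.169634) / (-0.001353 − (-0.059009)) = 2.171286 − (-0.000002)/(0.057656) = 2.171325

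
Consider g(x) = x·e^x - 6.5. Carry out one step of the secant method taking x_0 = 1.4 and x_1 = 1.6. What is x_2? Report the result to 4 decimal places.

1.4732

g(1.4) = -0.822720, g(1.6) = 1.424852
x_2 = 1.600000 − 1.424852·(1.600000 − 1.400000) / (1.424852 − (-0.822720)) = 1.600000 − (0.284970)/(2.247572) = 1.473210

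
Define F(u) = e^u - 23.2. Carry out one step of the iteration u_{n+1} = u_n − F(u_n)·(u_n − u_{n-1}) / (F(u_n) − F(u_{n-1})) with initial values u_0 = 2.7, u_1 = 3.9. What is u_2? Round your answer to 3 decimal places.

2.989

F(2.7) = -8.32027, F(3.9) = 26.20245
u_2 = 3.90000 − 26.20245·(3.90000 − 2.70000) / (26.20245 − (-8.32027)) = 3.90000 − (31.44294)/(34.52272) = 2.98921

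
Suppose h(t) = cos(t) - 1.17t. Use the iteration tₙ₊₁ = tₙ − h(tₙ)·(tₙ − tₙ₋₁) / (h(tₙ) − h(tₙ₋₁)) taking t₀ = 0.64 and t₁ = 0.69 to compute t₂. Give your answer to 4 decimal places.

0.6698

h(0.64) = 0.053296, h(0.69) = -0.036054
t₂ = 0.690000 − (-0.036054)·(0.690000 − 0.640000) / (-0.036054 − 0.053296) = 0.690000 − (-0.001803)/(-0.089350) = 0.669824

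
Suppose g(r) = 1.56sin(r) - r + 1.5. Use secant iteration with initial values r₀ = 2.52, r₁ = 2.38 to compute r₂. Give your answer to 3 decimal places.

2.469

g(2.52) = -0.11156, g(2.38) = 0.19652
r₂ = 2.38000 − 0.19652·(2.38000 − 2.52000) / (0.19652 − (-0.11156)) = 2.38000 − (-0.02751)/(0.30808) = 2.46930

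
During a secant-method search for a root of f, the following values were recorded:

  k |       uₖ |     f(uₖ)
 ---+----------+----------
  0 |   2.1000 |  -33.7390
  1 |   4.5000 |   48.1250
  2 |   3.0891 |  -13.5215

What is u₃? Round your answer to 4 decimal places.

3.3986

u₃ = 3.0891 − (-13.5215)·(3.0891 − 4.5000) / (-13.5215 − 48.1250)
   = 3.0891 − (19.077484)/(-61.646500) = 3.398566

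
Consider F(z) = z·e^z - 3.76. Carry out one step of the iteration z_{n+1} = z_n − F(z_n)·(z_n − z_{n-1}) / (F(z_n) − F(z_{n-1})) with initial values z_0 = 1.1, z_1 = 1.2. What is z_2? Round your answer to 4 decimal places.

1.1670

F(1.1) = -0.455417, F(1.2) = 0.224140
z_2 = 1.200000 − 0.224140·(1.200000 − 1.100000) / (0.224140 − (-0.455417)) = 1.200000 − (0.022414)/(0.679558) = 1.167017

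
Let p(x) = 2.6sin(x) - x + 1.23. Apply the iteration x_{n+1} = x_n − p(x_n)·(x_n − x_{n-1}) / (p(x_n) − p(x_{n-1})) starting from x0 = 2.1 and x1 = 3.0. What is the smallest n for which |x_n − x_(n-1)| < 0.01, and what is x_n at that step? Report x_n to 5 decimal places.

p(2.1) = 1.3743444, p(3.0) = -1.4030880
x2 = 3.0000000 − (-1.4030880)·(0.9000000)/(-2.7774323) = 2.5453430;  |Δ| = 0.4546570
p(2.5453430) = 0.1446695
x3 = 2.5453430 − 0.1446695·(-0.4546570)/(1.5477575) = 2.5878399;  |Δ| = 0.0424970
p(2.5878399) = 0.0094554
x4 = 2.5878399 − 0.0094554·(0.0424970)/(-0.1352141) = 2.5908117;  |Δ| = 0.0029718
|x4 − x3| = 0.0029718 < 0.01

n = 4, x_n = 2.59081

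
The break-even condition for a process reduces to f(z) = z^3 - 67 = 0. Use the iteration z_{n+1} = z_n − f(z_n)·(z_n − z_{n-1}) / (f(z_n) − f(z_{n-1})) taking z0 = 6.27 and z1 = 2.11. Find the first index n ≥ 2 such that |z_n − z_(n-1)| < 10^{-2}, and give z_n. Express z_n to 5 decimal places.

f(6.27) = 179.4918830, f(2.11) = -57.6060690
z2 = 2.1100000 − (-57.6060690)·(-4.1600000)/(-237.0979520) = 3.1207268;  |Δ| = 1.0107268
f(3.1207268) = -36.6074431
z3 = 3.1207268 − (-36.6074431)·(1.0107268)/(20.9986259) = 4.8827527;  |Δ| = 1.7620259
f(4.8827527) = 49.4110421
z4 = 4.8827527 − 49.4110421·(1.7620259)/(86.0184852) = 3.8706035;  |Δ| = 1.0121491
f(3.8706035) = -9.0122759
z5 = 3.8706035 − (-9.0122759)·(-1.0121491)/(-58.4233181) = 4.0267358;  |Δ| = 0.1561323
f(4.0267358) = -1.7080833
z6 = 4.0267358 − (-1.7080833)·(0.1561323)/(7.3041926) = 4.0632473;  |Δ| = 0.0365115
f(4.0632473) = 0.0841273
z7 = 4.0632473 − 0.0841273·(0.0365115)/(1.7922107) = 4.0615335;  |Δ| = 0.0017139
|z7 − z6| = 0.0017139 < 10^{-2}

n = 7, z_n = 4.06153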